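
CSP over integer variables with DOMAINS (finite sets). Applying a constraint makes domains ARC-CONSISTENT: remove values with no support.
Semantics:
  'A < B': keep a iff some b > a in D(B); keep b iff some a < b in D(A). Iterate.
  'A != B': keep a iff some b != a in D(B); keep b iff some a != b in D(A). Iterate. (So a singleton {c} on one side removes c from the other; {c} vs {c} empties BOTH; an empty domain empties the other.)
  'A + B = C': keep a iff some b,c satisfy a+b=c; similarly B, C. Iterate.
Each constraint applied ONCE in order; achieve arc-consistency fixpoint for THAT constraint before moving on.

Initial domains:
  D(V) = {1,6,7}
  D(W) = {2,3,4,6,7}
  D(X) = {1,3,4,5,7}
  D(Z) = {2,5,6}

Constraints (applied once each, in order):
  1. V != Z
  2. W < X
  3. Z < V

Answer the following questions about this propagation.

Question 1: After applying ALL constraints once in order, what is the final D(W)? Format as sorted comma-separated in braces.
Constraint 1 (V != Z) on D(V)={1,6,7} D(Z)={2,5,6}: no change
Constraint 2 (W < X) on D(W)={2,3,4,6,7} D(X)={1,3,4,5,7}: W {2,3,4,6,7}->{2,3,4,6}; X {1,3,4,5,7}->{3,4,5,7}
Constraint 3 (Z < V) on D(Z)={2,5,6} D(V)={1,6,7}: V {1,6,7}->{6,7}
So after all 3 constraints: D(W) = {2,3,4,6}

Answer: {2,3,4,6}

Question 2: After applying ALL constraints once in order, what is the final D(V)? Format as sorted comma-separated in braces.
Constraint 1 (V != Z) on D(V)={1,6,7} D(Z)={2,5,6}: no change
Constraint 2 (W < X) on D(W)={2,3,4,6,7} D(X)={1,3,4,5,7}: W {2,3,4,6,7}->{2,3,4,6}; X {1,3,4,5,7}->{3,4,5,7}
Constraint 3 (Z < V) on D(Z)={2,5,6} D(V)={1,6,7}: V {1,6,7}->{6,7}
So after all 3 constraints: D(V) = {6,7}

Answer: {6,7}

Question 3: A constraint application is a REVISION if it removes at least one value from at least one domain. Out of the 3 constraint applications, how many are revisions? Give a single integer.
Answer: 2

Derivation:
Constraint 1 (V != Z) on D(V)={1,6,7} D(Z)={2,5,6}: no change => not a revision
Constraint 2 (W < X) on D(W)={2,3,4,6,7} D(X)={1,3,4,5,7}: W {2,3,4,6,7}->{2,3,4,6}; X {1,3,4,5,7}->{3,4,5,7} => REVISION
Constraint 3 (Z < V) on D(Z)={2,5,6} D(V)={1,6,7}: V {1,6,7}->{6,7} => REVISION
Total revisions = 2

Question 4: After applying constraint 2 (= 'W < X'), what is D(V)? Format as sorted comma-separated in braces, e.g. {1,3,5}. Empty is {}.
Constraint 1 (V != Z) on D(V)={1,6,7} D(Z)={2,5,6}: no change
Constraint 2 (W < X) on D(W)={2,3,4,6,7} D(X)={1,3,4,5,7}: W {2,3,4,6,7}->{2,3,4,6}; X {1,3,4,5,7}->{3,4,5,7}
So after constraint 2: D(V) = {1,6,7}

Answer: {1,6,7}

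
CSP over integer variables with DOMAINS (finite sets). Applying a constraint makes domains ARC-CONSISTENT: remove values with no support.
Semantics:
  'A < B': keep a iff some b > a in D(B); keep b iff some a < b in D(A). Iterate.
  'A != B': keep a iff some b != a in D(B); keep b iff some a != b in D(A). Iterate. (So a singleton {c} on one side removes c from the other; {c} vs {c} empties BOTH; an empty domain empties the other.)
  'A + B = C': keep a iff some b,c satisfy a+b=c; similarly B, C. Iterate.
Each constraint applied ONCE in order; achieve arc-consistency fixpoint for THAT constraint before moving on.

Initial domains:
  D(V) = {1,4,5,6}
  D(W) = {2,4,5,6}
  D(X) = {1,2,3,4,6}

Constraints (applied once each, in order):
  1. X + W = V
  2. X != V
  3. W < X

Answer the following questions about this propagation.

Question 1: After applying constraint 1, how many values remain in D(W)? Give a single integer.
Constraint 1 (X + W = V) on D(X)={1,2,3,4,6} D(W)={2,4,5,6} D(V)={1,4,5,6}: X {1,2,3,4,6}->{1,2,3,4}; W {2,4,5,6}->{2,4,5}; V {1,4,5,6}->{4,5,6}
So after constraint 1: D(W)={2,4,5}, size = 3

Answer: 3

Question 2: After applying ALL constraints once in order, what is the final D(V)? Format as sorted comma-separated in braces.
Answer: {4,5,6}

Derivation:
Constraint 1 (X + W = V) on D(X)={1,2,3,4,6} D(W)={2,4,5,6} D(V)={1,4,5,6}: X {1,2,3,4,6}->{1,2,3,4}; W {2,4,5,6}->{2,4,5}; V {1,4,5,6}->{4,5,6}
Constraint 2 (X != V) on D(X)={1,2,3,4} D(V)={4,5,6}: no change
Constraint 3 (W < X) on D(W)={2,4,5} D(X)={1,2,3,4}: W {2,4,5}->{2}; X {1,2,3,4}->{3,4}
So after all 3 constraints: D(V) = {4,5,6}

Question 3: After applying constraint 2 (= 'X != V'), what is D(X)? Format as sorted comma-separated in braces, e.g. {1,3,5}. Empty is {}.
Constraint 1 (X + W = V) on D(X)={1,2,3,4,6} D(W)={2,4,5,6} D(V)={1,4,5,6}: X {1,2,3,4,6}->{1,2,3,4}; W {2,4,5,6}->{2,4,5}; V {1,4,5,6}->{4,5,6}
Constraint 2 (X != V) on D(X)={1,2,3,4} D(V)={4,5,6}: no change
So after constraint 2: D(X) = {1,2,3,4}

Answer: {1,2,3,4}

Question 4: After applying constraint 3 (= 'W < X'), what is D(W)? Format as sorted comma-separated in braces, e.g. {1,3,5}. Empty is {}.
Constraint 1 (X + W = V) on D(X)={1,2,3,4,6} D(W)={2,4,5,6} D(V)={1,4,5,6}: X {1,2,3,4,6}->{1,2,3,4}; W {2,4,5,6}->{2,4,5}; V {1,4,5,6}->{4,5,6}
Constraint 2 (X != V) on D(X)={1,2,3,4} D(V)={4,5,6}: no change
Constraint 3 (W < X) on D(W)={2,4,5} D(X)={1,2,3,4}: W {2,4,5}->{2}; X {1,2,3,4}->{3,4}
So after constraint 3: D(W) = {2}

Answer: {2}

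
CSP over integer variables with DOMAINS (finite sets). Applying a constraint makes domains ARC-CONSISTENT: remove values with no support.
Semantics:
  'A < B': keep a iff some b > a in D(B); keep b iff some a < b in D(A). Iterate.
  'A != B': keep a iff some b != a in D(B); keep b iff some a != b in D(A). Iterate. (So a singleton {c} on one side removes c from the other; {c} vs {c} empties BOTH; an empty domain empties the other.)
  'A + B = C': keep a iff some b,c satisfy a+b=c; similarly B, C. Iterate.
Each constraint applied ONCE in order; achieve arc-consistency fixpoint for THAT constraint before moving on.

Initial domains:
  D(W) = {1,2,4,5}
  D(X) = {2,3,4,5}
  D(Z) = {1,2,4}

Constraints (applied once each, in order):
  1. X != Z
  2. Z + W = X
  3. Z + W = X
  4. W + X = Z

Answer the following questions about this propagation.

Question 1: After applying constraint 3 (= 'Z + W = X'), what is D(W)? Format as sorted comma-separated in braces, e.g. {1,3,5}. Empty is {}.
Constraint 1 (X != Z) on D(X)={2,3,4,5} D(Z)={1,2,4}: no change
Constraint 2 (Z + W = X) on D(Z)={1,2,4} D(W)={1,2,4,5} D(X)={2,3,4,5}: W {1,2,4,5}->{1,2,4}
Constraint 3 (Z + W = X) on D(Z)={1,2,4} D(W)={1,2,4} D(X)={2,3,4,5}: no change
So after constraint 3: D(W) = {1,2,4}

Answer: {1,2,4}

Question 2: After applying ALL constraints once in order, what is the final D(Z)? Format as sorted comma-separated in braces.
Answer: {4}

Derivation:
Constraint 1 (X != Z) on D(X)={2,3,4,5} D(Z)={1,2,4}: no change
Constraint 2 (Z + W = X) on D(Z)={1,2,4} D(W)={1,2,4,5} D(X)={2,3,4,5}: W {1,2,4,5}->{1,2,4}
Constraint 3 (Z + W = X) on D(Z)={1,2,4} D(W)={1,2,4} D(X)={2,3,4,5}: no change
Constraint 4 (W + X = Z) on D(W)={1,2,4} D(X)={2,3,4,5} D(Z)={1,2,4}: W {1,2,4}->{1,2}; X {2,3,4,5}->{2,3}; Z {1,2,4}->{4}
So after all 4 constraints: D(Z) = {4}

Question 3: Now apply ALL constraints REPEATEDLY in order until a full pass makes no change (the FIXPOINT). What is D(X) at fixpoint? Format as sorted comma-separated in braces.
Answer: {}

Derivation:
pass 0 (initial): D(X)={2,3,4,5}
pass 1: W {1,2,4,5}->{1,2}; X {2,3,4,5}->{2,3}; Z {1,2,4}->{4}
pass 2: W {1,2}->{}; X {2,3}->{}; Z {4}->{}
pass 3: no change
Fixpoint after 3 passes: D(X) = {}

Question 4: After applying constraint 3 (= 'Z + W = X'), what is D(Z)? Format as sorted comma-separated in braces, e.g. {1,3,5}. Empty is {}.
Answer: {1,2,4}

Derivation:
Constraint 1 (X != Z) on D(X)={2,3,4,5} D(Z)={1,2,4}: no change
Constraint 2 (Z + W = X) on D(Z)={1,2,4} D(W)={1,2,4,5} D(X)={2,3,4,5}: W {1,2,4,5}->{1,2,4}
Constraint 3 (Z + W = X) on D(Z)={1,2,4} D(W)={1,2,4} D(X)={2,3,4,5}: no change
So after constraint 3: D(Z) = {1,2,4}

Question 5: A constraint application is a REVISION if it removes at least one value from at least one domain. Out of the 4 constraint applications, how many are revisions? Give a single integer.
Answer: 2

Derivation:
Constraint 1 (X != Z) on D(X)={2,3,4,5} D(Z)={1,2,4}: no change => not a revision
Constraint 2 (Z + W = X) on D(Z)={1,2,4} D(W)={1,2,4,5} D(X)={2,3,4,5}: W {1,2,4,5}->{1,2,4} => REVISION
Constraint 3 (Z + W = X) on D(Z)={1,2,4} D(W)={1,2,4} D(X)={2,3,4,5}: no change => not a revision
Constraint 4 (W + X = Z) on D(W)={1,2,4} D(X)={2,3,4,5} D(Z)={1,2,4}: W {1,2,4}->{1,2}; X {2,3,4,5}->{2,3}; Z {1,2,4}->{4} => REVISION
Total revisions = 2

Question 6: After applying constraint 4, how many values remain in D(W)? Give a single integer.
Constraint 1 (X != Z) on D(X)={2,3,4,5} D(Z)={1,2,4}: no change
Constraint 2 (Z + W = X) on D(Z)={1,2,4} D(W)={1,2,4,5} D(X)={2,3,4,5}: W {1,2,4,5}->{1,2,4}
Constraint 3 (Z + W = X) on D(Z)={1,2,4} D(W)={1,2,4} D(X)={2,3,4,5}: no change
Constraint 4 (W + X = Z) on D(W)={1,2,4} D(X)={2,3,4,5} D(Z)={1,2,4}: W {1,2,4}->{1,2}; X {2,3,4,5}->{2,3}; Z {1,2,4}->{4}
So after constraint 4: D(W)={1,2}, size = 2

Answer: 2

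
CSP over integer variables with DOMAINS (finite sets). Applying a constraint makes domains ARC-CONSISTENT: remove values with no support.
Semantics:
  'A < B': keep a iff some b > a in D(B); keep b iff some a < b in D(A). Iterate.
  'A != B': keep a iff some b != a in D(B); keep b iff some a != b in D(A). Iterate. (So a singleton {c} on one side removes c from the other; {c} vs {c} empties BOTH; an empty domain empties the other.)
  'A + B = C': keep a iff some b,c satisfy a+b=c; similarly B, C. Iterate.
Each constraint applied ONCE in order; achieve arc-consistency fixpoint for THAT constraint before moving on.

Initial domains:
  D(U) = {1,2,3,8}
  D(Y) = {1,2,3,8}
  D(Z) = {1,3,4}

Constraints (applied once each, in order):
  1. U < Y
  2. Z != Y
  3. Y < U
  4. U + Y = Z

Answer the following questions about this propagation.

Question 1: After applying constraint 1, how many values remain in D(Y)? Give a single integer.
Constraint 1 (U < Y) on D(U)={1,2,3,8} D(Y)={1,2,3,8}: U {1,2,3,8}->{1,2,3}; Y {1,2,3,8}->{2,3,8}
So after constraint 1: D(Y)={2,3,8}, size = 3

Answer: 3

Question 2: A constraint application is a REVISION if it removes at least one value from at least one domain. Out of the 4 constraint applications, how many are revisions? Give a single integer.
Constraint 1 (U < Y) on D(U)={1,2,3,8} D(Y)={1,2,3,8}: U {1,2,3,8}->{1,2,3}; Y {1,2,3,8}->{2,3,8} => REVISION
Constraint 2 (Z != Y) on D(Z)={1,3,4} D(Y)={2,3,8}: no change => not a revision
Constraint 3 (Y < U) on D(Y)={2,3,8} D(U)={1,2,3}: Y {2,3,8}->{2}; U {1,2,3}->{3} => REVISION
Constraint 4 (U + Y = Z) on D(U)={3} D(Y)={2} D(Z)={1,3,4}: U {3}->{}; Y {2}->{}; Z {1,3,4}->{} => REVISION
Total revisions = 3

Answer: 3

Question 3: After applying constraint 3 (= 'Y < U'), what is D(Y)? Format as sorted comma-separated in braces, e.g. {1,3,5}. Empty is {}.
Constraint 1 (U < Y) on D(U)={1,2,3,8} D(Y)={1,2,3,8}: U {1,2,3,8}->{1,2,3}; Y {1,2,3,8}->{2,3,8}
Constraint 2 (Z != Y) on D(Z)={1,3,4} D(Y)={2,3,8}: no change
Constraint 3 (Y < U) on D(Y)={2,3,8} D(U)={1,2,3}: Y {2,3,8}->{2}; U {1,2,3}->{3}
So after constraint 3: D(Y) = {2}

Answer: {2}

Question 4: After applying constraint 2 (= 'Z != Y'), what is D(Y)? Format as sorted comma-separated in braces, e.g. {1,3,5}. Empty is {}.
Constraint 1 (U < Y) on D(U)={1,2,3,8} D(Y)={1,2,3,8}: U {1,2,3,8}->{1,2,3}; Y {1,2,3,8}->{2,3,8}
Constraint 2 (Z != Y) on D(Z)={1,3,4} D(Y)={2,3,8}: no change
So after constraint 2: D(Y) = {2,3,8}

Answer: {2,3,8}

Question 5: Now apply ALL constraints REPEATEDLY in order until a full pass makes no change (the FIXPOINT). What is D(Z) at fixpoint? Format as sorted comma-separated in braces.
pass 0 (initial): D(Z)={1,3,4}
pass 1: U {1,2,3,8}->{}; Y {1,2,3,8}->{}; Z {1,3,4}->{}
pass 2: no change
Fixpoint after 2 passes: D(Z) = {}

Answer: {}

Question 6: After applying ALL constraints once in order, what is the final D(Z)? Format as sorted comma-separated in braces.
Answer: {}

Derivation:
Constraint 1 (U < Y) on D(U)={1,2,3,8} D(Y)={1,2,3,8}: U {1,2,3,8}->{1,2,3}; Y {1,2,3,8}->{2,3,8}
Constraint 2 (Z != Y) on D(Z)={1,3,4} D(Y)={2,3,8}: no change
Constraint 3 (Y < U) on D(Y)={2,3,8} D(U)={1,2,3}: Y {2,3,8}->{2}; U {1,2,3}->{3}
Constraint 4 (U + Y = Z) on D(U)={3} D(Y)={2} D(Z)={1,3,4}: U {3}->{}; Y {2}->{}; Z {1,3,4}->{}
So after all 4 constraints: D(Z) = {}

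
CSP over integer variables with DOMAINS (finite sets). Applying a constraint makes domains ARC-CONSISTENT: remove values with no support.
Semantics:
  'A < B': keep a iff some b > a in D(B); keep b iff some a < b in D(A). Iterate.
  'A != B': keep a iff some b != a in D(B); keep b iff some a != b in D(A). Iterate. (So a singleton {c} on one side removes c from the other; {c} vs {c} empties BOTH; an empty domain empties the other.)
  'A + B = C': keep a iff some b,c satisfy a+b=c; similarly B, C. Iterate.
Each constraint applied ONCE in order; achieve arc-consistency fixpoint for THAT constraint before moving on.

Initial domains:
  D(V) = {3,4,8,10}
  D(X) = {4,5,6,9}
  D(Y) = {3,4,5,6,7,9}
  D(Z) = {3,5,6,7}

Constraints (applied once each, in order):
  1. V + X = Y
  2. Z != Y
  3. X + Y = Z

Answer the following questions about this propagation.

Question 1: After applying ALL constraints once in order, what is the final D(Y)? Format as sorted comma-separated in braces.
Constraint 1 (V + X = Y) on D(V)={3,4,8,10} D(X)={4,5,6,9} D(Y)={3,4,5,6,7,9}: V {3,4,8,10}->{3,4}; X {4,5,6,9}->{4,5,6}; Y {3,4,5,6,7,9}->{7,9}
Constraint 2 (Z != Y) on D(Z)={3,5,6,7} D(Y)={7,9}: no change
Constraint 3 (X + Y = Z) on D(X)={4,5,6} D(Y)={7,9} D(Z)={3,5,6,7}: X {4,5,6}->{}; Y {7,9}->{}; Z {3,5,6,7}->{}
So after all 3 constraints: D(Y) = {}

Answer: {}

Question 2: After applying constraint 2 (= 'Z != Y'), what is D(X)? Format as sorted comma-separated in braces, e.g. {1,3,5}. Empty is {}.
Answer: {4,5,6}

Derivation:
Constraint 1 (V + X = Y) on D(V)={3,4,8,10} D(X)={4,5,6,9} D(Y)={3,4,5,6,7,9}: V {3,4,8,10}->{3,4}; X {4,5,6,9}->{4,5,6}; Y {3,4,5,6,7,9}->{7,9}
Constraint 2 (Z != Y) on D(Z)={3,5,6,7} D(Y)={7,9}: no change
So after constraint 2: D(X) = {4,5,6}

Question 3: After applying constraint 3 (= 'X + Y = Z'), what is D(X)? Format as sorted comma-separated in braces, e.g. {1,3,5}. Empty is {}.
Answer: {}

Derivation:
Constraint 1 (V + X = Y) on D(V)={3,4,8,10} D(X)={4,5,6,9} D(Y)={3,4,5,6,7,9}: V {3,4,8,10}->{3,4}; X {4,5,6,9}->{4,5,6}; Y {3,4,5,6,7,9}->{7,9}
Constraint 2 (Z != Y) on D(Z)={3,5,6,7} D(Y)={7,9}: no change
Constraint 3 (X + Y = Z) on D(X)={4,5,6} D(Y)={7,9} D(Z)={3,5,6,7}: X {4,5,6}->{}; Y {7,9}->{}; Z {3,5,6,7}->{}
So after constraint 3: D(X) = {}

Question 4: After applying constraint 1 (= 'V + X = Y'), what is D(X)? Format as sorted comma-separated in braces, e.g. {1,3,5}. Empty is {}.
Answer: {4,5,6}

Derivation:
Constraint 1 (V + X = Y) on D(V)={3,4,8,10} D(X)={4,5,6,9} D(Y)={3,4,5,6,7,9}: V {3,4,8,10}->{3,4}; X {4,5,6,9}->{4,5,6}; Y {3,4,5,6,7,9}->{7,9}
So after constraint 1: D(X) = {4,5,6}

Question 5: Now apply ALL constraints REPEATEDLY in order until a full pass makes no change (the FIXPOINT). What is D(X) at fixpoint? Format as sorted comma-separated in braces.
pass 0 (initial): D(X)={4,5,6,9}
pass 1: V {3,4,8,10}->{3,4}; X {4,5,6,9}->{}; Y {3,4,5,6,7,9}->{}; Z {3,5,6,7}->{}
pass 2: V {3,4}->{}
pass 3: no change
Fixpoint after 3 passes: D(X) = {}

Answer: {}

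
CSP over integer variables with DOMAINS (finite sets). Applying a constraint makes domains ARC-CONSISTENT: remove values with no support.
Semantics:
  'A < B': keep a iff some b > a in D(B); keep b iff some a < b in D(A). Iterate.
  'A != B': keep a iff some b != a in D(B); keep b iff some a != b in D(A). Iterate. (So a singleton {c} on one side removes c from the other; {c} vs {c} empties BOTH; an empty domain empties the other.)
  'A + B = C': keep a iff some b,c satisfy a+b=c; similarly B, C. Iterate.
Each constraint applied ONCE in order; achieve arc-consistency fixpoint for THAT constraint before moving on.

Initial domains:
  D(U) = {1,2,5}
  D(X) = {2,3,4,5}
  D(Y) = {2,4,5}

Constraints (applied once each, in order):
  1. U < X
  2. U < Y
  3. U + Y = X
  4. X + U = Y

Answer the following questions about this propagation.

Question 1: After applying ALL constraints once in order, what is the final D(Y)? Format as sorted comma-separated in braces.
Answer: {4}

Derivation:
Constraint 1 (U < X) on D(U)={1,2,5} D(X)={2,3,4,5}: U {1,2,5}->{1,2}
Constraint 2 (U < Y) on D(U)={1,2} D(Y)={2,4,5}: no change
Constraint 3 (U + Y = X) on D(U)={1,2} D(Y)={2,4,5} D(X)={2,3,4,5}: Y {2,4,5}->{2,4}; X {2,3,4,5}->{3,4,5}
Constraint 4 (X + U = Y) on D(X)={3,4,5} D(U)={1,2} D(Y)={2,4}: X {3,4,5}->{3}; U {1,2}->{1}; Y {2,4}->{4}
So after all 4 constraints: D(Y) = {4}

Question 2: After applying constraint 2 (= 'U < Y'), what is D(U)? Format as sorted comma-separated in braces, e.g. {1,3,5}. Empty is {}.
Constraint 1 (U < X) on D(U)={1,2,5} D(X)={2,3,4,5}: U {1,2,5}->{1,2}
Constraint 2 (U < Y) on D(U)={1,2} D(Y)={2,4,5}: no change
So after constraint 2: D(U) = {1,2}

Answer: {1,2}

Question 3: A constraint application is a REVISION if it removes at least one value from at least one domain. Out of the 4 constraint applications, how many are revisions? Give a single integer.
Constraint 1 (U < X) on D(U)={1,2,5} D(X)={2,3,4,5}: U {1,2,5}->{1,2} => REVISION
Constraint 2 (U < Y) on D(U)={1,2} D(Y)={2,4,5}: no change => not a revision
Constraint 3 (U + Y = X) on D(U)={1,2} D(Y)={2,4,5} D(X)={2,3,4,5}: Y {2,4,5}->{2,4}; X {2,3,4,5}->{3,4,5} => REVISION
Constraint 4 (X + U = Y) on D(X)={3,4,5} D(U)={1,2} D(Y)={2,4}: X {3,4,5}->{3}; U {1,2}->{1}; Y {2,4}->{4} => REVISION
Total revisions = 3

Answer: 3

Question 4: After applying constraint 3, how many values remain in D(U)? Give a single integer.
Answer: 2

Derivation:
Constraint 1 (U < X) on D(U)={1,2,5} D(X)={2,3,4,5}: U {1,2,5}->{1,2}
Constraint 2 (U < Y) on D(U)={1,2} D(Y)={2,4,5}: no change
Constraint 3 (U + Y = X) on D(U)={1,2} D(Y)={2,4,5} D(X)={2,3,4,5}: Y {2,4,5}->{2,4}; X {2,3,4,5}->{3,4,5}
So after constraint 3: D(U)={1,2}, size = 2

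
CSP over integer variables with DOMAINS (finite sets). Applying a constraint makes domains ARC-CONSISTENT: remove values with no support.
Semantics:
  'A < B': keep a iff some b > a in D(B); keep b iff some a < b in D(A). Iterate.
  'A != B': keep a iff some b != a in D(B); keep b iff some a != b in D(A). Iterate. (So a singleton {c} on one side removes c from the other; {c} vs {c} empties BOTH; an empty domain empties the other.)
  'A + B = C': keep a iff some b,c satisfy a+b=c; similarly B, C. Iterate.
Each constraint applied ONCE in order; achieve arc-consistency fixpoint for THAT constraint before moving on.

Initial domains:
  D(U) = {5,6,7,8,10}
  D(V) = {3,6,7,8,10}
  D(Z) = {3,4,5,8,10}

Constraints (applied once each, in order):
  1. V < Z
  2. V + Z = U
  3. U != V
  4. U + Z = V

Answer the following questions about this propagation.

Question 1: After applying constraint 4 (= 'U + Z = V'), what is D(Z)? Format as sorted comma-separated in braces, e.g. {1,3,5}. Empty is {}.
Answer: {}

Derivation:
Constraint 1 (V < Z) on D(V)={3,6,7,8,10} D(Z)={3,4,5,8,10}: V {3,6,7,8,10}->{3,6,7,8}; Z {3,4,5,8,10}->{4,5,8,10}
Constraint 2 (V + Z = U) on D(V)={3,6,7,8} D(Z)={4,5,8,10} D(U)={5,6,7,8,10}: V {3,6,7,8}->{3,6}; Z {4,5,8,10}->{4,5}; U {5,6,7,8,10}->{7,8,10}
Constraint 3 (U != V) on D(U)={7,8,10} D(V)={3,6}: no change
Constraint 4 (U + Z = V) on D(U)={7,8,10} D(Z)={4,5} D(V)={3,6}: U {7,8,10}->{}; Z {4,5}->{}; V {3,6}->{}
So after constraint 4: D(Z) = {}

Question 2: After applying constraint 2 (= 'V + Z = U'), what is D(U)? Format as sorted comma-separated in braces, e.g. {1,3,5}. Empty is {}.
Constraint 1 (V < Z) on D(V)={3,6,7,8,10} D(Z)={3,4,5,8,10}: V {3,6,7,8,10}->{3,6,7,8}; Z {3,4,5,8,10}->{4,5,8,10}
Constraint 2 (V + Z = U) on D(V)={3,6,7,8} D(Z)={4,5,8,10} D(U)={5,6,7,8,10}: V {3,6,7,8}->{3,6}; Z {4,5,8,10}->{4,5}; U {5,6,7,8,10}->{7,8,10}
So after constraint 2: D(U) = {7,8,10}

Answer: {7,8,10}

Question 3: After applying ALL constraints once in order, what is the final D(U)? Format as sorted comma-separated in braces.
Answer: {}

Derivation:
Constraint 1 (V < Z) on D(V)={3,6,7,8,10} D(Z)={3,4,5,8,10}: V {3,6,7,8,10}->{3,6,7,8}; Z {3,4,5,8,10}->{4,5,8,10}
Constraint 2 (V + Z = U) on D(V)={3,6,7,8} D(Z)={4,5,8,10} D(U)={5,6,7,8,10}: V {3,6,7,8}->{3,6}; Z {4,5,8,10}->{4,5}; U {5,6,7,8,10}->{7,8,10}
Constraint 3 (U != V) on D(U)={7,8,10} D(V)={3,6}: no change
Constraint 4 (U + Z = V) on D(U)={7,8,10} D(Z)={4,5} D(V)={3,6}: U {7,8,10}->{}; Z {4,5}->{}; V {3,6}->{}
So after all 4 constraints: D(U) = {}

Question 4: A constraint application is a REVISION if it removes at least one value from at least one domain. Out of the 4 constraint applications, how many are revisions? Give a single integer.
Constraint 1 (V < Z) on D(V)={3,6,7,8,10} D(Z)={3,4,5,8,10}: V {3,6,7,8,10}->{3,6,7,8}; Z {3,4,5,8,10}->{4,5,8,10} => REVISION
Constraint 2 (V + Z = U) on D(V)={3,6,7,8} D(Z)={4,5,8,10} D(U)={5,6,7,8,10}: V {3,6,7,8}->{3,6}; Z {4,5,8,10}->{4,5}; U {5,6,7,8,10}->{7,8,10} => REVISION
Constraint 3 (U != V) on D(U)={7,8,10} D(V)={3,6}: no change => not a revision
Constraint 4 (U + Z = V) on D(U)={7,8,10} D(Z)={4,5} D(V)={3,6}: U {7,8,10}->{}; Z {4,5}->{}; V {3,6}->{} => REVISION
Total revisions = 3

Answer: 3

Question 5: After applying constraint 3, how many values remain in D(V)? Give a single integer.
Constraint 1 (V < Z) on D(V)={3,6,7,8,10} D(Z)={3,4,5,8,10}: V {3,6,7,8,10}->{3,6,7,8}; Z {3,4,5,8,10}->{4,5,8,10}
Constraint 2 (V + Z = U) on D(V)={3,6,7,8} D(Z)={4,5,8,10} D(U)={5,6,7,8,10}: V {3,6,7,8}->{3,6}; Z {4,5,8,10}->{4,5}; U {5,6,7,8,10}->{7,8,10}
Constraint 3 (U != V) on D(U)={7,8,10} D(V)={3,6}: no change
So after constraint 3: D(V)={3,6}, size = 2

Answer: 2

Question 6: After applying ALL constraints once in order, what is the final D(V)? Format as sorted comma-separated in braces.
Constraint 1 (V < Z) on D(V)={3,6,7,8,10} D(Z)={3,4,5,8,10}: V {3,6,7,8,10}->{3,6,7,8}; Z {3,4,5,8,10}->{4,5,8,10}
Constraint 2 (V + Z = U) on D(V)={3,6,7,8} D(Z)={4,5,8,10} D(U)={5,6,7,8,10}: V {3,6,7,8}->{3,6}; Z {4,5,8,10}->{4,5}; U {5,6,7,8,10}->{7,8,10}
Constraint 3 (U != V) on D(U)={7,8,10} D(V)={3,6}: no change
Constraint 4 (U + Z = V) on D(U)={7,8,10} D(Z)={4,5} D(V)={3,6}: U {7,8,10}->{}; Z {4,5}->{}; V {3,6}->{}
So after all 4 constraints: D(V) = {}

Answer: {}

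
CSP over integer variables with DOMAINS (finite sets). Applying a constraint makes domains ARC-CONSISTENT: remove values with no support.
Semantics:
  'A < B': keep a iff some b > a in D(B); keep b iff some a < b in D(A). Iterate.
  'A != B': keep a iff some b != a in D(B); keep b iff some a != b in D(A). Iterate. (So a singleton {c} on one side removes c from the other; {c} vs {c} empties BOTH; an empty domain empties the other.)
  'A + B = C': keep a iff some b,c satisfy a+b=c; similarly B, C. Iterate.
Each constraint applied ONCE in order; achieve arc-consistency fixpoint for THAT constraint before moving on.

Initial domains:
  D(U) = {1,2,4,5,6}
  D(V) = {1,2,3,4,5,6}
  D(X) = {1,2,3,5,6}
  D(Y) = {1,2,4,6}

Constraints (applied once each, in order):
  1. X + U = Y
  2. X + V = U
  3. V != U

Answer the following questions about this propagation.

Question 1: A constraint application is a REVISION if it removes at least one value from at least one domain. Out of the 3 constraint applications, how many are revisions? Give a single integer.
Constraint 1 (X + U = Y) on D(X)={1,2,3,5,6} D(U)={1,2,4,5,6} D(Y)={1,2,4,6}: X {1,2,3,5,6}->{1,2,3,5}; U {1,2,4,5,6}->{1,2,4,5}; Y {1,2,4,6}->{2,4,6} => REVISION
Constraint 2 (X + V = U) on D(X)={1,2,3,5} D(V)={1,2,3,4,5,6} D(U)={1,2,4,5}: X {1,2,3,5}->{1,2,3}; V {1,2,3,4,5,6}->{1,2,3,4}; U {1,2,4,5}->{2,4,5} => REVISION
Constraint 3 (V != U) on D(V)={1,2,3,4} D(U)={2,4,5}: no change => not a revision
Total revisions = 2

Answer: 2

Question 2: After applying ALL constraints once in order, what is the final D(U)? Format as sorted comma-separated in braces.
Answer: {2,4,5}

Derivation:
Constraint 1 (X + U = Y) on D(X)={1,2,3,5,6} D(U)={1,2,4,5,6} D(Y)={1,2,4,6}: X {1,2,3,5,6}->{1,2,3,5}; U {1,2,4,5,6}->{1,2,4,5}; Y {1,2,4,6}->{2,4,6}
Constraint 2 (X + V = U) on D(X)={1,2,3,5} D(V)={1,2,3,4,5,6} D(U)={1,2,4,5}: X {1,2,3,5}->{1,2,3}; V {1,2,3,4,5,6}->{1,2,3,4}; U {1,2,4,5}->{2,4,5}
Constraint 3 (V != U) on D(V)={1,2,3,4} D(U)={2,4,5}: no change
So after all 3 constraints: D(U) = {2,4,5}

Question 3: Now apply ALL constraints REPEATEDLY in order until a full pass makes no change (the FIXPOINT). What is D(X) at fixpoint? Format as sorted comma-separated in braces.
Answer: {1,2}

Derivation:
pass 0 (initial): D(X)={1,2,3,5,6}
pass 1: U {1,2,4,5,6}->{2,4,5}; V {1,2,3,4,5,6}->{1,2,3,4}; X {1,2,3,5,6}->{1,2,3}; Y {1,2,4,6}->{2,4,6}
pass 2: X {1,2,3}->{1,2}; Y {2,4,6}->{4,6}
pass 3: no change
Fixpoint after 3 passes: D(X) = {1,2}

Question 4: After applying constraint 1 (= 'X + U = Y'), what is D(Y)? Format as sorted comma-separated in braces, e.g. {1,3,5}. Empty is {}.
Answer: {2,4,6}

Derivation:
Constraint 1 (X + U = Y) on D(X)={1,2,3,5,6} D(U)={1,2,4,5,6} D(Y)={1,2,4,6}: X {1,2,3,5,6}->{1,2,3,5}; U {1,2,4,5,6}->{1,2,4,5}; Y {1,2,4,6}->{2,4,6}
So after constraint 1: D(Y) = {2,4,6}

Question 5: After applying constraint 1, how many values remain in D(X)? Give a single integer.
Constraint 1 (X + U = Y) on D(X)={1,2,3,5,6} D(U)={1,2,4,5,6} D(Y)={1,2,4,6}: X {1,2,3,5,6}->{1,2,3,5}; U {1,2,4,5,6}->{1,2,4,5}; Y {1,2,4,6}->{2,4,6}
So after constraint 1: D(X)={1,2,3,5}, size = 4

Answer: 4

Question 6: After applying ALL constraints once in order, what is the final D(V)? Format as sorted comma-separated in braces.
Constraint 1 (X + U = Y) on D(X)={1,2,3,5,6} D(U)={1,2,4,5,6} D(Y)={1,2,4,6}: X {1,2,3,5,6}->{1,2,3,5}; U {1,2,4,5,6}->{1,2,4,5}; Y {1,2,4,6}->{2,4,6}
Constraint 2 (X + V = U) on D(X)={1,2,3,5} D(V)={1,2,3,4,5,6} D(U)={1,2,4,5}: X {1,2,3,5}->{1,2,3}; V {1,2,3,4,5,6}->{1,2,3,4}; U {1,2,4,5}->{2,4,5}
Constraint 3 (V != U) on D(V)={1,2,3,4} D(U)={2,4,5}: no change
So after all 3 constraints: D(V) = {1,2,3,4}

Answer: {1,2,3,4}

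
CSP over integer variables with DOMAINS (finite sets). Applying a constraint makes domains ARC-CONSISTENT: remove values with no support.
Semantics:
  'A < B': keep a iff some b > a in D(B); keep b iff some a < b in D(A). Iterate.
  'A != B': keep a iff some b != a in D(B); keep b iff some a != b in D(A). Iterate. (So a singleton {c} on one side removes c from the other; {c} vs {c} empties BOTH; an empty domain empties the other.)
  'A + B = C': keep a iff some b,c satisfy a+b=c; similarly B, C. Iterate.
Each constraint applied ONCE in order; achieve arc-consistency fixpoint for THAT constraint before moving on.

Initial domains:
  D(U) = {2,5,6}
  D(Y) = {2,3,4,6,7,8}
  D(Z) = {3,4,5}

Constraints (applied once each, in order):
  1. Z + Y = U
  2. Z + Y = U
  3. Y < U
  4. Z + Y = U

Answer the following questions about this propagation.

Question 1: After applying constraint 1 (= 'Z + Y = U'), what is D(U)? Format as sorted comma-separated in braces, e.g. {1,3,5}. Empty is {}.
Answer: {5,6}

Derivation:
Constraint 1 (Z + Y = U) on D(Z)={3,4,5} D(Y)={2,3,4,6,7,8} D(U)={2,5,6}: Z {3,4,5}->{3,4}; Y {2,3,4,6,7,8}->{2,3}; U {2,5,6}->{5,6}
So after constraint 1: D(U) = {5,6}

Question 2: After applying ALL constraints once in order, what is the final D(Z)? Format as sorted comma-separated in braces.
Answer: {3,4}

Derivation:
Constraint 1 (Z + Y = U) on D(Z)={3,4,5} D(Y)={2,3,4,6,7,8} D(U)={2,5,6}: Z {3,4,5}->{3,4}; Y {2,3,4,6,7,8}->{2,3}; U {2,5,6}->{5,6}
Constraint 2 (Z + Y = U) on D(Z)={3,4} D(Y)={2,3} D(U)={5,6}: no change
Constraint 3 (Y < U) on D(Y)={2,3} D(U)={5,6}: no change
Constraint 4 (Z + Y = U) on D(Z)={3,4} D(Y)={2,3} D(U)={5,6}: no change
So after all 4 constraints: D(Z) = {3,4}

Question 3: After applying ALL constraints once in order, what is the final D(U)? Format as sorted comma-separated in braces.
Answer: {5,6}

Derivation:
Constraint 1 (Z + Y = U) on D(Z)={3,4,5} D(Y)={2,3,4,6,7,8} D(U)={2,5,6}: Z {3,4,5}->{3,4}; Y {2,3,4,6,7,8}->{2,3}; U {2,5,6}->{5,6}
Constraint 2 (Z + Y = U) on D(Z)={3,4} D(Y)={2,3} D(U)={5,6}: no change
Constraint 3 (Y < U) on D(Y)={2,3} D(U)={5,6}: no change
Constraint 4 (Z + Y = U) on D(Z)={3,4} D(Y)={2,3} D(U)={5,6}: no change
So after all 4 constraints: D(U) = {5,6}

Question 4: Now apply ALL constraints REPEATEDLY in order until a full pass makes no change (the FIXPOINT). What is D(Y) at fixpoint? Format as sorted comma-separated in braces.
pass 0 (initial): D(Y)={2,3,4,6,7,8}
pass 1: U {2,5,6}->{5,6}; Y {2,3,4,6,7,8}->{2,3}; Z {3,4,5}->{3,4}
pass 2: no change
Fixpoint after 2 passes: D(Y) = {2,3}

Answer: {2,3}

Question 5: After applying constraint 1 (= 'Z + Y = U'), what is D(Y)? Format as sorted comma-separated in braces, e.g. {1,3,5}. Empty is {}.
Constraint 1 (Z + Y = U) on D(Z)={3,4,5} D(Y)={2,3,4,6,7,8} D(U)={2,5,6}: Z {3,4,5}->{3,4}; Y {2,3,4,6,7,8}->{2,3}; U {2,5,6}->{5,6}
So after constraint 1: D(Y) = {2,3}

Answer: {2,3}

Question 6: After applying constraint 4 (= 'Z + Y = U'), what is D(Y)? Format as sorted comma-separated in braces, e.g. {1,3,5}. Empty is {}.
Constraint 1 (Z + Y = U) on D(Z)={3,4,5} D(Y)={2,3,4,6,7,8} D(U)={2,5,6}: Z {3,4,5}->{3,4}; Y {2,3,4,6,7,8}->{2,3}; U {2,5,6}->{5,6}
Constraint 2 (Z + Y = U) on D(Z)={3,4} D(Y)={2,3} D(U)={5,6}: no change
Constraint 3 (Y < U) on D(Y)={2,3} D(U)={5,6}: no change
Constraint 4 (Z + Y = U) on D(Z)={3,4} D(Y)={2,3} D(U)={5,6}: no change
So after constraint 4: D(Y) = {2,3}

Answer: {2,3}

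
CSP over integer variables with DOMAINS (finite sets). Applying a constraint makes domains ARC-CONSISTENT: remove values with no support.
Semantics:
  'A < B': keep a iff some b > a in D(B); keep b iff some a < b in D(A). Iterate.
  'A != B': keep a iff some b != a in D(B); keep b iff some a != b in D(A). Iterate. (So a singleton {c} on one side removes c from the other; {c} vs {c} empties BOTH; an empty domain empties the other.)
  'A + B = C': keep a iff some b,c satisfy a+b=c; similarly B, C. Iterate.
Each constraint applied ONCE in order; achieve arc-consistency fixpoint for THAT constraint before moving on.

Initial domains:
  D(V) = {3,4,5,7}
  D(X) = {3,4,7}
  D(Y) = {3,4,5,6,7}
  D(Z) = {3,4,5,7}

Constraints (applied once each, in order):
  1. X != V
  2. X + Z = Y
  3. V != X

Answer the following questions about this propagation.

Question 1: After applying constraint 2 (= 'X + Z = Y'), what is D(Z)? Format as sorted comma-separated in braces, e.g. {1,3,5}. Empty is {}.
Constraint 1 (X != V) on D(X)={3,4,7} D(V)={3,4,5,7}: no change
Constraint 2 (X + Z = Y) on D(X)={3,4,7} D(Z)={3,4,5,7} D(Y)={3,4,5,6,7}: X {3,4,7}->{3,4}; Z {3,4,5,7}->{3,4}; Y {3,4,5,6,7}->{6,7}
So after constraint 2: D(Z) = {3,4}

Answer: {3,4}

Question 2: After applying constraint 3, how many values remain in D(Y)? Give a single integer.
Constraint 1 (X != V) on D(X)={3,4,7} D(V)={3,4,5,7}: no change
Constraint 2 (X + Z = Y) on D(X)={3,4,7} D(Z)={3,4,5,7} D(Y)={3,4,5,6,7}: X {3,4,7}->{3,4}; Z {3,4,5,7}->{3,4}; Y {3,4,5,6,7}->{6,7}
Constraint 3 (V != X) on D(V)={3,4,5,7} D(X)={3,4}: no change
So after constraint 3: D(Y)={6,7}, size = 2

Answer: 2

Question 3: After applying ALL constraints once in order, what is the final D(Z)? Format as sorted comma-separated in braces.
Constraint 1 (X != V) on D(X)={3,4,7} D(V)={3,4,5,7}: no change
Constraint 2 (X + Z = Y) on D(X)={3,4,7} D(Z)={3,4,5,7} D(Y)={3,4,5,6,7}: X {3,4,7}->{3,4}; Z {3,4,5,7}->{3,4}; Y {3,4,5,6,7}->{6,7}
Constraint 3 (V != X) on D(V)={3,4,5,7} D(X)={3,4}: no change
So after all 3 constraints: D(Z) = {3,4}

Answer: {3,4}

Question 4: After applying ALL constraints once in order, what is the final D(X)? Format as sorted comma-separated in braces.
Constraint 1 (X != V) on D(X)={3,4,7} D(V)={3,4,5,7}: no change
Constraint 2 (X + Z = Y) on D(X)={3,4,7} D(Z)={3,4,5,7} D(Y)={3,4,5,6,7}: X {3,4,7}->{3,4}; Z {3,4,5,7}->{3,4}; Y {3,4,5,6,7}->{6,7}
Constraint 3 (V != X) on D(V)={3,4,5,7} D(X)={3,4}: no change
So after all 3 constraints: D(X) = {3,4}

Answer: {3,4}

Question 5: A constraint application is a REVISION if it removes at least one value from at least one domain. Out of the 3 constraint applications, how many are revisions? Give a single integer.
Constraint 1 (X != V) on D(X)={3,4,7} D(V)={3,4,5,7}: no change => not a revision
Constraint 2 (X + Z = Y) on D(X)={3,4,7} D(Z)={3,4,5,7} D(Y)={3,4,5,6,7}: X {3,4,7}->{3,4}; Z {3,4,5,7}->{3,4}; Y {3,4,5,6,7}->{6,7} => REVISION
Constraint 3 (V != X) on D(V)={3,4,5,7} D(X)={3,4}: no change => not a revision
Total revisions = 1

Answer: 1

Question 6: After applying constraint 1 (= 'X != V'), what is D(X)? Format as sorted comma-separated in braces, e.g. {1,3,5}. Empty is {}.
Constraint 1 (X != V) on D(X)={3,4,7} D(V)={3,4,5,7}: no change
So after constraint 1: D(X) = {3,4,7}

Answer: {3,4,7}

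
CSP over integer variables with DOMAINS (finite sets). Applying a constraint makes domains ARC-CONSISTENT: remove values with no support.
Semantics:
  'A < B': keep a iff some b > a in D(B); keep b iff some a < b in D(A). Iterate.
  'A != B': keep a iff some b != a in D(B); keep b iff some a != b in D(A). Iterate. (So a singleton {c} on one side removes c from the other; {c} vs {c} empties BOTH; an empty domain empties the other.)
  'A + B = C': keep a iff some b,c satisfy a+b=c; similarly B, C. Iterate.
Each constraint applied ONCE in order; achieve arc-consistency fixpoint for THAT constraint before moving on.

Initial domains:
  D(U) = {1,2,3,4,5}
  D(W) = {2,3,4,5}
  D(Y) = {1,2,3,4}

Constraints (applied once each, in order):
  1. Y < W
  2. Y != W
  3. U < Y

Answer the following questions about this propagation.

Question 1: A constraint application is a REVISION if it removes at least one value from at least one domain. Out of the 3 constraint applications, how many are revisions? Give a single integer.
Constraint 1 (Y < W) on D(Y)={1,2,3,4} D(W)={2,3,4,5}: no change => not a revision
Constraint 2 (Y != W) on D(Y)={1,2,3,4} D(W)={2,3,4,5}: no change => not a revision
Constraint 3 (U < Y) on D(U)={1,2,3,4,5} D(Y)={1,2,3,4}: U {1,2,3,4,5}->{1,2,3}; Y {1,2,3,4}->{2,3,4} => REVISION
Total revisions = 1

Answer: 1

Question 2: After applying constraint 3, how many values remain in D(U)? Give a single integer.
Answer: 3

Derivation:
Constraint 1 (Y < W) on D(Y)={1,2,3,4} D(W)={2,3,4,5}: no change
Constraint 2 (Y != W) on D(Y)={1,2,3,4} D(W)={2,3,4,5}: no change
Constraint 3 (U < Y) on D(U)={1,2,3,4,5} D(Y)={1,2,3,4}: U {1,2,3,4,5}->{1,2,3}; Y {1,2,3,4}->{2,3,4}
So after constraint 3: D(U)={1,2,3}, size = 3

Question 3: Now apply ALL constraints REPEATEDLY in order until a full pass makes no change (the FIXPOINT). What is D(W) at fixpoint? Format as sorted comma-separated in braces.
Answer: {3,4,5}

Derivation:
pass 0 (initial): D(W)={2,3,4,5}
pass 1: U {1,2,3,4,5}->{1,2,3}; Y {1,2,3,4}->{2,3,4}
pass 2: W {2,3,4,5}->{3,4,5}
pass 3: no change
Fixpoint after 3 passes: D(W) = {3,4,5}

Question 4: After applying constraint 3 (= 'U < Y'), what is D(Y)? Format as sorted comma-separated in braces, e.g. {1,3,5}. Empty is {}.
Answer: {2,3,4}

Derivation:
Constraint 1 (Y < W) on D(Y)={1,2,3,4} D(W)={2,3,4,5}: no change
Constraint 2 (Y != W) on D(Y)={1,2,3,4} D(W)={2,3,4,5}: no change
Constraint 3 (U < Y) on D(U)={1,2,3,4,5} D(Y)={1,2,3,4}: U {1,2,3,4,5}->{1,2,3}; Y {1,2,3,4}->{2,3,4}
So after constraint 3: D(Y) = {2,3,4}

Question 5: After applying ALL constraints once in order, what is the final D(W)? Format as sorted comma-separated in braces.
Constraint 1 (Y < W) on D(Y)={1,2,3,4} D(W)={2,3,4,5}: no change
Constraint 2 (Y != W) on D(Y)={1,2,3,4} D(W)={2,3,4,5}: no change
Constraint 3 (U < Y) on D(U)={1,2,3,4,5} D(Y)={1,2,3,4}: U {1,2,3,4,5}->{1,2,3}; Y {1,2,3,4}->{2,3,4}
So after all 3 constraints: D(W) = {2,3,4,5}

Answer: {2,3,4,5}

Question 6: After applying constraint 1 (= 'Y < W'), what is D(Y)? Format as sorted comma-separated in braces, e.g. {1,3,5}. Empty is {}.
Answer: {1,2,3,4}

Derivation:
Constraint 1 (Y < W) on D(Y)={1,2,3,4} D(W)={2,3,4,5}: no change
So after constraint 1: D(Y) = {1,2,3,4}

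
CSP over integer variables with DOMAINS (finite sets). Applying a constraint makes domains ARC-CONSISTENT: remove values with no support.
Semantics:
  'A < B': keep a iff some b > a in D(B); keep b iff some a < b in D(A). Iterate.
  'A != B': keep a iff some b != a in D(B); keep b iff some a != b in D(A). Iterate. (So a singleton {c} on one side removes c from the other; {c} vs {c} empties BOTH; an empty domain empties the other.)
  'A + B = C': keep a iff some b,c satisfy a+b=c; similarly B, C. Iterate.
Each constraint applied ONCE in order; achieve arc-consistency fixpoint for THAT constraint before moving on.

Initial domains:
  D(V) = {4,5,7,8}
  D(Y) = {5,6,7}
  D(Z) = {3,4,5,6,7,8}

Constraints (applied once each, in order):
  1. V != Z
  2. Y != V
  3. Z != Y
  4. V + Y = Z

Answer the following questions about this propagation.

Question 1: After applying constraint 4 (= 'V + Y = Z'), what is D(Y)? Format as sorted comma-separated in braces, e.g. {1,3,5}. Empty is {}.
Answer: {}

Derivation:
Constraint 1 (V != Z) on D(V)={4,5,7,8} D(Z)={3,4,5,6,7,8}: no change
Constraint 2 (Y != V) on D(Y)={5,6,7} D(V)={4,5,7,8}: no change
Constraint 3 (Z != Y) on D(Z)={3,4,5,6,7,8} D(Y)={5,6,7}: no change
Constraint 4 (V + Y = Z) on D(V)={4,5,7,8} D(Y)={5,6,7} D(Z)={3,4,5,6,7,8}: V {4,5,7,8}->{}; Y {5,6,7}->{}; Z {3,4,5,6,7,8}->{}
So after constraint 4: D(Y) = {}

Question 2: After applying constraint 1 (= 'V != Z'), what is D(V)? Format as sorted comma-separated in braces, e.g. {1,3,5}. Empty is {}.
Constraint 1 (V != Z) on D(V)={4,5,7,8} D(Z)={3,4,5,6,7,8}: no change
So after constraint 1: D(V) = {4,5,7,8}

Answer: {4,5,7,8}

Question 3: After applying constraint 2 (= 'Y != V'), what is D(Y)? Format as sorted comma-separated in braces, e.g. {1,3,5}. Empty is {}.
Constraint 1 (V != Z) on D(V)={4,5,7,8} D(Z)={3,4,5,6,7,8}: no change
Constraint 2 (Y != V) on D(Y)={5,6,7} D(V)={4,5,7,8}: no change
So after constraint 2: D(Y) = {5,6,7}

Answer: {5,6,7}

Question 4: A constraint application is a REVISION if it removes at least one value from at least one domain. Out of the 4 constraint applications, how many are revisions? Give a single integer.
Answer: 1

Derivation:
Constraint 1 (V != Z) on D(V)={4,5,7,8} D(Z)={3,4,5,6,7,8}: no change => not a revision
Constraint 2 (Y != V) on D(Y)={5,6,7} D(V)={4,5,7,8}: no change => not a revision
Constraint 3 (Z != Y) on D(Z)={3,4,5,6,7,8} D(Y)={5,6,7}: no change => not a revision
Constraint 4 (V + Y = Z) on D(V)={4,5,7,8} D(Y)={5,6,7} D(Z)={3,4,5,6,7,8}: V {4,5,7,8}->{}; Y {5,6,7}->{}; Z {3,4,5,6,7,8}->{} => REVISION
Total revisions = 1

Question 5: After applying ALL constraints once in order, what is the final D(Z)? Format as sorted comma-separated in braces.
Constraint 1 (V != Z) on D(V)={4,5,7,8} D(Z)={3,4,5,6,7,8}: no change
Constraint 2 (Y != V) on D(Y)={5,6,7} D(V)={4,5,7,8}: no change
Constraint 3 (Z != Y) on D(Z)={3,4,5,6,7,8} D(Y)={5,6,7}: no change
Constraint 4 (V + Y = Z) on D(V)={4,5,7,8} D(Y)={5,6,7} D(Z)={3,4,5,6,7,8}: V {4,5,7,8}->{}; Y {5,6,7}->{}; Z {3,4,5,6,7,8}->{}
So after all 4 constraints: D(Z) = {}

Answer: {}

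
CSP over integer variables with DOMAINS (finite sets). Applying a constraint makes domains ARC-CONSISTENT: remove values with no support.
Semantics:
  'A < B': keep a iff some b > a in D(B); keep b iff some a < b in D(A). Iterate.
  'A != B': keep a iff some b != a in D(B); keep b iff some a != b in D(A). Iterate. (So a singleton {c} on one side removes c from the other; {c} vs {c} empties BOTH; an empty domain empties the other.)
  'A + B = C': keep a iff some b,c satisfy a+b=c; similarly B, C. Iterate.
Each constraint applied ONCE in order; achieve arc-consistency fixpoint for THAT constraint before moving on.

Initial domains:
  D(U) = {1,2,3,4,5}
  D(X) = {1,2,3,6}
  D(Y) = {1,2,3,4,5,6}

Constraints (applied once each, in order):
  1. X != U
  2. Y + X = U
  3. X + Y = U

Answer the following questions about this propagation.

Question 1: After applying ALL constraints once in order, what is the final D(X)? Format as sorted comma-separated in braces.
Answer: {1,2,3}

Derivation:
Constraint 1 (X != U) on D(X)={1,2,3,6} D(U)={1,2,3,4,5}: no change
Constraint 2 (Y + X = U) on D(Y)={1,2,3,4,5,6} D(X)={1,2,3,6} D(U)={1,2,3,4,5}: Y {1,2,3,4,5,6}->{1,2,3,4}; X {1,2,3,6}->{1,2,3}; U {1,2,3,4,5}->{2,3,4,5}
Constraint 3 (X + Y = U) on D(X)={1,2,3} D(Y)={1,2,3,4} D(U)={2,3,4,5}: no change
So after all 3 constraints: D(X) = {1,2,3}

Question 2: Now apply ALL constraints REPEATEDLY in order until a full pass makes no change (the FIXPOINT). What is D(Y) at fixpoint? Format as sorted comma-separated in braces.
pass 0 (initial): D(Y)={1,2,3,4,5,6}
pass 1: U {1,2,3,4,5}->{2,3,4,5}; X {1,2,3,6}->{1,2,3}; Y {1,2,3,4,5,6}->{1,2,3,4}
pass 2: no change
Fixpoint after 2 passes: D(Y) = {1,2,3,4}

Answer: {1,2,3,4}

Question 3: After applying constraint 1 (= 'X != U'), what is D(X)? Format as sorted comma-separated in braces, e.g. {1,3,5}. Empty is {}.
Constraint 1 (X != U) on D(X)={1,2,3,6} D(U)={1,2,3,4,5}: no change
So after constraint 1: D(X) = {1,2,3,6}

Answer: {1,2,3,6}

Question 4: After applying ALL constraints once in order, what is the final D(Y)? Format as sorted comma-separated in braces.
Answer: {1,2,3,4}

Derivation:
Constraint 1 (X != U) on D(X)={1,2,3,6} D(U)={1,2,3,4,5}: no change
Constraint 2 (Y + X = U) on D(Y)={1,2,3,4,5,6} D(X)={1,2,3,6} D(U)={1,2,3,4,5}: Y {1,2,3,4,5,6}->{1,2,3,4}; X {1,2,3,6}->{1,2,3}; U {1,2,3,4,5}->{2,3,4,5}
Constraint 3 (X + Y = U) on D(X)={1,2,3} D(Y)={1,2,3,4} D(U)={2,3,4,5}: no change
So after all 3 constraints: D(Y) = {1,2,3,4}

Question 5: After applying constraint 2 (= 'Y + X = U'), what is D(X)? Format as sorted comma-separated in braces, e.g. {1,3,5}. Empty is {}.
Answer: {1,2,3}

Derivation:
Constraint 1 (X != U) on D(X)={1,2,3,6} D(U)={1,2,3,4,5}: no change
Constraint 2 (Y + X = U) on D(Y)={1,2,3,4,5,6} D(X)={1,2,3,6} D(U)={1,2,3,4,5}: Y {1,2,3,4,5,6}->{1,2,3,4}; X {1,2,3,6}->{1,2,3}; U {1,2,3,4,5}->{2,3,4,5}
So after constraint 2: D(X) = {1,2,3}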